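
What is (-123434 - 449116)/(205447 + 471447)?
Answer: -286275/338447 ≈ -0.84585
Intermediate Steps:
(-123434 - 449116)/(205447 + 471447) = -572550/676894 = -572550*1/676894 = -286275/338447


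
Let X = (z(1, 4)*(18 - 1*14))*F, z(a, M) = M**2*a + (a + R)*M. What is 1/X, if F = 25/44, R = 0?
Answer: 11/500 ≈ 0.022000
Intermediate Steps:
F = 25/44 (F = 25*(1/44) = 25/44 ≈ 0.56818)
z(a, M) = M*a + a*M**2 (z(a, M) = M**2*a + (a + 0)*M = a*M**2 + a*M = a*M**2 + M*a = M*a + a*M**2)
X = 500/11 (X = ((4*1*(1 + 4))*(18 - 1*14))*(25/44) = ((4*1*5)*(18 - 14))*(25/44) = (20*4)*(25/44) = 80*(25/44) = 500/11 ≈ 45.455)
1/X = 1/(500/11) = 11/500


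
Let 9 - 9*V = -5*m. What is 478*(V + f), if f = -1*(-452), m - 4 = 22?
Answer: 2010946/9 ≈ 2.2344e+5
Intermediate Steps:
m = 26 (m = 4 + 22 = 26)
f = 452
V = 139/9 (V = 1 - (-5)*26/9 = 1 - ⅑*(-130) = 1 + 130/9 = 139/9 ≈ 15.444)
478*(V + f) = 478*(139/9 + 452) = 478*(4207/9) = 2010946/9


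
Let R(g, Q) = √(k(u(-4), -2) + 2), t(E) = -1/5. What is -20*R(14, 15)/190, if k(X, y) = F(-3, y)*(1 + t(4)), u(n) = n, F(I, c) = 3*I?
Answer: -2*I*√130/95 ≈ -0.24004*I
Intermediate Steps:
t(E) = -⅕ (t(E) = -1*⅕ = -⅕)
k(X, y) = -36/5 (k(X, y) = (3*(-3))*(1 - ⅕) = -9*⅘ = -36/5)
R(g, Q) = I*√130/5 (R(g, Q) = √(-36/5 + 2) = √(-26/5) = I*√130/5)
-20*R(14, 15)/190 = -20*I*√130/5/190 = -2*I*√130/95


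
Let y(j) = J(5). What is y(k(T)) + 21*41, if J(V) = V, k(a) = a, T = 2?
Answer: 866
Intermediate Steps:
y(j) = 5
y(k(T)) + 21*41 = 5 + 21*41 = 5 + 861 = 866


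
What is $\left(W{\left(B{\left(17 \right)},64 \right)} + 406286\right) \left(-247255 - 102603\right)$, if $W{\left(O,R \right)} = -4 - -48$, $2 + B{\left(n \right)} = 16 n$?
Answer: $-142157801140$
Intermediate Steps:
$B{\left(n \right)} = -2 + 16 n$
$W{\left(O,R \right)} = 44$ ($W{\left(O,R \right)} = -4 + 48 = 44$)
$\left(W{\left(B{\left(17 \right)},64 \right)} + 406286\right) \left(-247255 - 102603\right) = \left(44 + 406286\right) \left(-247255 - 102603\right) = 406330 \left(-349858\right) = -142157801140$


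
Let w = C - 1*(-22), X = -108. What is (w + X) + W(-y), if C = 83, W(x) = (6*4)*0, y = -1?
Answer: -3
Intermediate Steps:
W(x) = 0 (W(x) = 24*0 = 0)
w = 105 (w = 83 - 1*(-22) = 83 + 22 = 105)
(w + X) + W(-y) = (105 - 108) + 0 = -3 + 0 = -3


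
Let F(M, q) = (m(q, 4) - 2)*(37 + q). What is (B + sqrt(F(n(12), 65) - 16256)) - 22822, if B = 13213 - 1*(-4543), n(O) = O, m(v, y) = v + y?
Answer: -5066 + I*sqrt(9422) ≈ -5066.0 + 97.067*I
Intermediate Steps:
F(M, q) = (2 + q)*(37 + q) (F(M, q) = ((q + 4) - 2)*(37 + q) = ((4 + q) - 2)*(37 + q) = (2 + q)*(37 + q))
B = 17756 (B = 13213 + 4543 = 17756)
(B + sqrt(F(n(12), 65) - 16256)) - 22822 = (17756 + sqrt((74 + 65**2 + 39*65) - 16256)) - 22822 = (17756 + sqrt((74 + 4225 + 2535) - 16256)) - 22822 = (17756 + sqrt(6834 - 16256)) - 22822 = (17756 + sqrt(-9422)) - 22822 = (17756 + I*sqrt(9422)) - 22822 = -5066 + I*sqrt(9422)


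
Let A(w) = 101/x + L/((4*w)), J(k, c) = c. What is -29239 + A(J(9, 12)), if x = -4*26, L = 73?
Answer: -18244793/624 ≈ -29238.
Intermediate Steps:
x = -104
A(w) = -101/104 + 73/(4*w) (A(w) = 101/(-104) + 73/((4*w)) = 101*(-1/104) + 73*(1/(4*w)) = -101/104 + 73/(4*w))
-29239 + A(J(9, 12)) = -29239 + (1/104)*(1898 - 101*12)/12 = -29239 + (1/104)*(1/12)*(1898 - 1212) = -29239 + (1/104)*(1/12)*686 = -29239 + 343/624 = -18244793/624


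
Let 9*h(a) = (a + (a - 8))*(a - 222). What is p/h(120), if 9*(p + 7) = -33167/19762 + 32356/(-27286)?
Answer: 348192625/125100416224 ≈ 0.0027833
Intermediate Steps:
h(a) = (-222 + a)*(-8 + 2*a)/9 (h(a) = ((a + (a - 8))*(a - 222))/9 = ((a + (-8 + a))*(-222 + a))/9 = ((-8 + 2*a)*(-222 + a))/9 = ((-222 + a)*(-8 + 2*a))/9 = (-222 + a)*(-8 + 2*a)/9)
p = -5919274625/808838898 (p = -7 + (-33167/19762 + 32356/(-27286))/9 = -7 + (-33167*1/19762 + 32356*(-1/27286))/9 = -7 + (-33167/19762 - 16178/13643)/9 = -7 + (1/9)*(-772207017/269612966) = -7 - 257402339/808838898 = -5919274625/808838898 ≈ -7.3182)
p/h(120) = -5919274625/(808838898*(592/3 - 452/9*120 + (2/9)*120**2)) = -5919274625/(808838898*(592/3 - 18080/3 + (2/9)*14400)) = -5919274625/(808838898*(592/3 - 18080/3 + 3200)) = -5919274625/(808838898*(-7888/3)) = -5919274625/808838898*(-3/7888) = 348192625/125100416224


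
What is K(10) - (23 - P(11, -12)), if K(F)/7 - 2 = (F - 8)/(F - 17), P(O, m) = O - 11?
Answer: -11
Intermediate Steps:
P(O, m) = -11 + O
K(F) = 14 + 7*(-8 + F)/(-17 + F) (K(F) = 14 + 7*((F - 8)/(F - 17)) = 14 + 7*((-8 + F)/(-17 + F)) = 14 + 7*(-8 + F)/(-17 + F))
K(10) - (23 - P(11, -12)) = 21*(-14 + 10)/(-17 + 10) - (23 - (-11 + 11)) = 21*(-4)/(-7) - (23 - 1*0) = 21*(-⅐)*(-4) - (23 + 0) = 12 - 1*23 = 12 - 23 = -11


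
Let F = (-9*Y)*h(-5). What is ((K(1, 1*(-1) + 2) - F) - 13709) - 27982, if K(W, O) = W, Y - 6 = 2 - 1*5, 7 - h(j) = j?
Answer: -41366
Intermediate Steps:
h(j) = 7 - j
Y = 3 (Y = 6 + (2 - 1*5) = 6 + (2 - 5) = 6 - 3 = 3)
F = -324 (F = (-9*3)*(7 - 1*(-5)) = -27*(7 + 5) = -27*12 = -324)
((K(1, 1*(-1) + 2) - F) - 13709) - 27982 = ((1 - 1*(-324)) - 13709) - 27982 = ((1 + 324) - 13709) - 27982 = (325 - 13709) - 27982 = -13384 - 27982 = -41366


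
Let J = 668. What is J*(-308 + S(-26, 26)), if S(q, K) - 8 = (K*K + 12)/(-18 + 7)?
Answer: -2663984/11 ≈ -2.4218e+5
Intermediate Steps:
S(q, K) = 76/11 - K²/11 (S(q, K) = 8 + (K*K + 12)/(-18 + 7) = 8 + (K² + 12)/(-11) = 8 + (12 + K²)*(-1/11) = 8 + (-12/11 - K²/11) = 76/11 - K²/11)
J*(-308 + S(-26, 26)) = 668*(-308 + (76/11 - 1/11*26²)) = 668*(-308 + (76/11 - 1/11*676)) = 668*(-308 + (76/11 - 676/11)) = 668*(-308 - 600/11) = 668*(-3988/11) = -2663984/11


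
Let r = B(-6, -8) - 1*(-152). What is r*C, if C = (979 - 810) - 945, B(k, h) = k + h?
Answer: -107088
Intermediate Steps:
B(k, h) = h + k
C = -776 (C = 169 - 945 = -776)
r = 138 (r = (-8 - 6) - 1*(-152) = -14 + 152 = 138)
r*C = 138*(-776) = -107088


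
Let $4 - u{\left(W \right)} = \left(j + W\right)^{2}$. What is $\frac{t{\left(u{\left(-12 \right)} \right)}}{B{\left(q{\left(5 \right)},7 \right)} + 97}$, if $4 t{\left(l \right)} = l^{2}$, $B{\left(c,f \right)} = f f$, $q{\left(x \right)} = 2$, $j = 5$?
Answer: $\frac{2025}{584} \approx 3.4675$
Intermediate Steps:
$B{\left(c,f \right)} = f^{2}$
$u{\left(W \right)} = 4 - \left(5 + W\right)^{2}$
$t{\left(l \right)} = \frac{l^{2}}{4}$
$\frac{t{\left(u{\left(-12 \right)} \right)}}{B{\left(q{\left(5 \right)},7 \right)} + 97} = \frac{\frac{1}{4} \left(4 - \left(5 - 12\right)^{2}\right)^{2}}{7^{2} + 97} = \frac{\frac{1}{4} \left(4 - \left(-7\right)^{2}\right)^{2}}{49 + 97} = \frac{\frac{1}{4} \left(4 - 49\right)^{2}}{146} = \frac{\left(4 - 49\right)^{2}}{4} \cdot \frac{1}{146} = \frac{\left(-45\right)^{2}}{4} \cdot \frac{1}{146} = \frac{1}{4} \cdot 2025 \cdot \frac{1}{146} = \frac{2025}{4} \cdot \frac{1}{146} = \frac{2025}{584}$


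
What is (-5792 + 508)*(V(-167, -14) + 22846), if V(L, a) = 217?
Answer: -121864892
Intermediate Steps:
(-5792 + 508)*(V(-167, -14) + 22846) = (-5792 + 508)*(217 + 22846) = -5284*23063 = -121864892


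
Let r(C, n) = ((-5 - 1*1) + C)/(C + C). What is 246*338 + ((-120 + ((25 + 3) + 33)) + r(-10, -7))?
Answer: 415449/5 ≈ 83090.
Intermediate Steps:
r(C, n) = (-6 + C)/(2*C) (r(C, n) = ((-5 - 1) + C)/((2*C)) = (-6 + C)*(1/(2*C)) = (-6 + C)/(2*C))
246*338 + ((-120 + ((25 + 3) + 33)) + r(-10, -7)) = 246*338 + ((-120 + ((25 + 3) + 33)) + (½)*(-6 - 10)/(-10)) = 83148 + ((-120 + (28 + 33)) + (½)*(-⅒)*(-16)) = 83148 + ((-120 + 61) + ⅘) = 83148 + (-59 + ⅘) = 83148 - 291/5 = 415449/5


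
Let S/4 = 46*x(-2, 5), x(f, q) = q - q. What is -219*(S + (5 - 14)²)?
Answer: -17739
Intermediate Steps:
x(f, q) = 0
S = 0 (S = 4*(46*0) = 4*0 = 0)
-219*(S + (5 - 14)²) = -219*(0 + (5 - 14)²) = -219*(0 + (-9)²) = -219*(0 + 81) = -219*81 = -17739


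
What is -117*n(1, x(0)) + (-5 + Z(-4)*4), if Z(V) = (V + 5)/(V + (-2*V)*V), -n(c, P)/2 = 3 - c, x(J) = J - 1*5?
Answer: 4166/9 ≈ 462.89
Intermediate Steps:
x(J) = -5 + J (x(J) = J - 5 = -5 + J)
n(c, P) = -6 + 2*c (n(c, P) = -2*(3 - c) = -6 + 2*c)
Z(V) = (5 + V)/(V - 2*V²)
-117*n(1, x(0)) + (-5 + Z(-4)*4) = -117*(-6 + 2*1) + (-5 + ((-5 - 1*(-4))/((-4)*(-1 + 2*(-4))))*4) = -117*(-6 + 2) + (-5 - (-5 + 4)/(4*(-1 - 8))*4) = -117*(-4) + (-5 - ¼*(-1)/(-9)*4) = 468 + (-5 - ¼*(-⅑)*(-1)*4) = 468 + (-5 - 1/36*4) = 468 + (-5 - ⅑) = 468 - 46/9 = 4166/9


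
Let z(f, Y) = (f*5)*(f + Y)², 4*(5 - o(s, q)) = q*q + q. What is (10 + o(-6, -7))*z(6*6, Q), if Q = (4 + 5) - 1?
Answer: 1568160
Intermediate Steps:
o(s, q) = 5 - q/4 - q²/4 (o(s, q) = 5 - (q*q + q)/4 = 5 - (q² + q)/4 = 5 - (q + q²)/4 = 5 + (-q/4 - q²/4) = 5 - q/4 - q²/4)
Q = 8 (Q = 9 - 1 = 8)
z(f, Y) = 5*f*(Y + f)² (z(f, Y) = (5*f)*(Y + f)² = 5*f*(Y + f)²)
(10 + o(-6, -7))*z(6*6, Q) = (10 + (5 - ¼*(-7) - ¼*(-7)²))*(5*(6*6)*(8 + 6*6)²) = (10 + (5 + 7/4 - ¼*49))*(5*36*(8 + 36)²) = (10 + (5 + 7/4 - 49/4))*(5*36*44²) = (10 - 11/2)*(5*36*1936) = (9/2)*348480 = 1568160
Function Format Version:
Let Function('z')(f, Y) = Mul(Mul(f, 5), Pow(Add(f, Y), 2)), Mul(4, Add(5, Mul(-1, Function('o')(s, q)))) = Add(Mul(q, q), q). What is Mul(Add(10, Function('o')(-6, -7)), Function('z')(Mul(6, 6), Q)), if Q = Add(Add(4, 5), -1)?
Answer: 1568160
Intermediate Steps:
Function('o')(s, q) = Add(5, Mul(Rational(-1, 4), q), Mul(Rational(-1, 4), Pow(q, 2))) (Function('o')(s, q) = Add(5, Mul(Rational(-1, 4), Add(Mul(q, q), q))) = Add(5, Mul(Rational(-1, 4), Add(Pow(q, 2), q))) = Add(5, Mul(Rational(-1, 4), Add(q, Pow(q, 2)))) = Add(5, Add(Mul(Rational(-1, 4), q), Mul(Rational(-1, 4), Pow(q, 2)))) = Add(5, Mul(Rational(-1, 4), q), Mul(Rational(-1, 4), Pow(q, 2))))
Q = 8 (Q = Add(9, -1) = 8)
Function('z')(f, Y) = Mul(5, f, Pow(Add(Y, f), 2)) (Function('z')(f, Y) = Mul(Mul(5, f), Pow(Add(Y, f), 2)) = Mul(5, f, Pow(Add(Y, f), 2)))
Mul(Add(10, Function('o')(-6, -7)), Function('z')(Mul(6, 6), Q)) = Mul(Add(10, Add(5, Mul(Rational(-1, 4), -7), Mul(Rational(-1, 4), Pow(-7, 2)))), Mul(5, Mul(6, 6), Pow(Add(8, Mul(6, 6)), 2))) = Mul(Add(10, Add(5, Rational(7, 4), Mul(Rational(-1, 4), 49))), Mul(5, 36, Pow(Add(8, 36), 2))) = Mul(Add(10, Add(5, Rational(7, 4), Rational(-49, 4))), Mul(5, 36, Pow(44, 2))) = Mul(Add(10, Rational(-11, 2)), Mul(5, 36, 1936)) = Mul(Rational(9, 2), 348480) = 1568160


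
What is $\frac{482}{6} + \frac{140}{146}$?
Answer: $\frac{17803}{219} \approx 81.292$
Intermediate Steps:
$\frac{482}{6} + \frac{140}{146} = 482 \cdot \frac{1}{6} + 140 \cdot \frac{1}{146} = \frac{241}{3} + \frac{70}{73} = \frac{17803}{219}$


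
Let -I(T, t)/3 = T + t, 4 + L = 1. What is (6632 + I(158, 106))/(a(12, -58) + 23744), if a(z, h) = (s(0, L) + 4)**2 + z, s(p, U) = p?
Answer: 1460/5943 ≈ 0.24567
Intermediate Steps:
L = -3 (L = -4 + 1 = -3)
I(T, t) = -3*T - 3*t (I(T, t) = -3*(T + t) = -3*T - 3*t)
a(z, h) = 16 + z (a(z, h) = (0 + 4)**2 + z = 4**2 + z = 16 + z)
(6632 + I(158, 106))/(a(12, -58) + 23744) = (6632 + (-3*158 - 3*106))/((16 + 12) + 23744) = (6632 + (-474 - 318))/(28 + 23744) = (6632 - 792)/23772 = 5840*(1/23772) = 1460/5943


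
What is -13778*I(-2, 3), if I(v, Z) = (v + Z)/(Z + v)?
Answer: -13778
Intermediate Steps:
I(v, Z) = 1 (I(v, Z) = (Z + v)/(Z + v) = 1)
-13778*I(-2, 3) = -13778*1 = -13778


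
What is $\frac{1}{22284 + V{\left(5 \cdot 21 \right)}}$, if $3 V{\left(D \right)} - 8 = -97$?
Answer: $\frac{3}{66763} \approx 4.4935 \cdot 10^{-5}$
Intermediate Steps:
$V{\left(D \right)} = - \frac{89}{3}$ ($V{\left(D \right)} = \frac{8}{3} + \frac{1}{3} \left(-97\right) = \frac{8}{3} - \frac{97}{3} = - \frac{89}{3}$)
$\frac{1}{22284 + V{\left(5 \cdot 21 \right)}} = \frac{1}{22284 - \frac{89}{3}} = \frac{1}{\frac{66763}{3}} = \frac{3}{66763}$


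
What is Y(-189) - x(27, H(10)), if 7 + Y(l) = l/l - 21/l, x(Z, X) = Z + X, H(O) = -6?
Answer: -242/9 ≈ -26.889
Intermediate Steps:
x(Z, X) = X + Z
Y(l) = -6 - 21/l (Y(l) = -7 + (l/l - 21/l) = -7 + (1 - 21/l) = -6 - 21/l)
Y(-189) - x(27, H(10)) = (-6 - 21/(-189)) - (-6 + 27) = (-6 - 21*(-1/189)) - 1*21 = (-6 + ⅑) - 21 = -53/9 - 21 = -242/9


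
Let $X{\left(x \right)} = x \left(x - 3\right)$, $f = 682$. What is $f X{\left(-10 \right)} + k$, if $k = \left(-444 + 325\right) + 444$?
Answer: $88985$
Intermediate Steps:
$X{\left(x \right)} = x \left(-3 + x\right)$
$k = 325$ ($k = -119 + 444 = 325$)
$f X{\left(-10 \right)} + k = 682 \left(- 10 \left(-3 - 10\right)\right) + 325 = 682 \left(\left(-10\right) \left(-13\right)\right) + 325 = 682 \cdot 130 + 325 = 88660 + 325 = 88985$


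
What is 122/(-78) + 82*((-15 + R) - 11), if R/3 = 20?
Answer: 108671/39 ≈ 2786.4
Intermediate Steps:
R = 60 (R = 3*20 = 60)
122/(-78) + 82*((-15 + R) - 11) = 122/(-78) + 82*((-15 + 60) - 11) = 122*(-1/78) + 82*(45 - 11) = -61/39 + 82*34 = -61/39 + 2788 = 108671/39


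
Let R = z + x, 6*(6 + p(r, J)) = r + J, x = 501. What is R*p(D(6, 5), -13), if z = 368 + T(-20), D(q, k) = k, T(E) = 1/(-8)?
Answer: -25487/4 ≈ -6371.8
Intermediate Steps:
T(E) = -⅛ (T(E) = 1*(-⅛) = -⅛)
p(r, J) = -6 + J/6 + r/6 (p(r, J) = -6 + (r + J)/6 = -6 + (J + r)/6 = -6 + (J/6 + r/6) = -6 + J/6 + r/6)
z = 2943/8 (z = 368 - ⅛ = 2943/8 ≈ 367.88)
R = 6951/8 (R = 2943/8 + 501 = 6951/8 ≈ 868.88)
R*p(D(6, 5), -13) = 6951*(-6 + (⅙)*(-13) + (⅙)*5)/8 = 6951*(-6 - 13/6 + ⅚)/8 = (6951/8)*(-22/3) = -25487/4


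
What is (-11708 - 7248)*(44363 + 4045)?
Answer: -917622048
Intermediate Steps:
(-11708 - 7248)*(44363 + 4045) = -18956*48408 = -917622048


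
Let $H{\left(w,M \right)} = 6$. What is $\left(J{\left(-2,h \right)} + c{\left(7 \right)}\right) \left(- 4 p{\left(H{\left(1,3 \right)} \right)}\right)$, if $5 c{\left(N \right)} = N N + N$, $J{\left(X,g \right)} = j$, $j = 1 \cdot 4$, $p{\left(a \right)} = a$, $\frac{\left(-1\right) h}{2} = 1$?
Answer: $- \frac{1824}{5} \approx -364.8$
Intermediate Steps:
$h = -2$ ($h = \left(-2\right) 1 = -2$)
$j = 4$
$J{\left(X,g \right)} = 4$
$c{\left(N \right)} = \frac{N}{5} + \frac{N^{2}}{5}$ ($c{\left(N \right)} = \frac{N N + N}{5} = \frac{N^{2} + N}{5} = \frac{N + N^{2}}{5} = \frac{N}{5} + \frac{N^{2}}{5}$)
$\left(J{\left(-2,h \right)} + c{\left(7 \right)}\right) \left(- 4 p{\left(H{\left(1,3 \right)} \right)}\right) = \left(4 + \frac{1}{5} \cdot 7 \left(1 + 7\right)\right) \left(\left(-4\right) 6\right) = \left(4 + \frac{1}{5} \cdot 7 \cdot 8\right) \left(-24\right) = \left(4 + \frac{56}{5}\right) \left(-24\right) = \frac{76}{5} \left(-24\right) = - \frac{1824}{5}$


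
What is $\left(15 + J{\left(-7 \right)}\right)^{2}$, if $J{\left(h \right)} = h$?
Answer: $64$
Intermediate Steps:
$\left(15 + J{\left(-7 \right)}\right)^{2} = \left(15 - 7\right)^{2} = 8^{2} = 64$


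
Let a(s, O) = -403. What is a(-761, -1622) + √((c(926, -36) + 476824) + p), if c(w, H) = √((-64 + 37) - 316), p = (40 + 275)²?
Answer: -403 + √(576049 + 7*I*√7) ≈ 355.98 + 0.0122*I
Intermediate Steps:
p = 99225 (p = 315² = 99225)
c(w, H) = 7*I*√7 (c(w, H) = √(-27 - 316) = √(-343) = 7*I*√7)
a(-761, -1622) + √((c(926, -36) + 476824) + p) = -403 + √((7*I*√7 + 476824) + 99225) = -403 + √((476824 + 7*I*√7) + 99225) = -403 + √(576049 + 7*I*√7)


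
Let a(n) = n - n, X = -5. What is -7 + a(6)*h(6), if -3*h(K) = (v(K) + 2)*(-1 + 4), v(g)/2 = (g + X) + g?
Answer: -7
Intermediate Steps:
a(n) = 0
v(g) = -10 + 4*g (v(g) = 2*((g - 5) + g) = 2*((-5 + g) + g) = 2*(-5 + 2*g) = -10 + 4*g)
h(K) = 8 - 4*K (h(K) = -((-10 + 4*K) + 2)*(-1 + 4)/3 = -(-8 + 4*K)*3/3 = -(-24 + 12*K)/3 = 8 - 4*K)
-7 + a(6)*h(6) = -7 + 0*(8 - 4*6) = -7 + 0*(8 - 24) = -7 + 0*(-16) = -7 + 0 = -7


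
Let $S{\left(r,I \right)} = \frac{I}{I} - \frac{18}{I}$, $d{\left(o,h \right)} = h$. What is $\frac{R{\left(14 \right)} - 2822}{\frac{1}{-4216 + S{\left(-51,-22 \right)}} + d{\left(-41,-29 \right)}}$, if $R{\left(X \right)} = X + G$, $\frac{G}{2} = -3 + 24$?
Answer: $\frac{128220696}{1344335} \approx 95.379$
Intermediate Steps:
$G = 42$ ($G = 2 \left(-3 + 24\right) = 2 \cdot 21 = 42$)
$R{\left(X \right)} = 42 + X$ ($R{\left(X \right)} = X + 42 = 42 + X$)
$S{\left(r,I \right)} = 1 - \frac{18}{I}$
$\frac{R{\left(14 \right)} - 2822}{\frac{1}{-4216 + S{\left(-51,-22 \right)}} + d{\left(-41,-29 \right)}} = \frac{\left(42 + 14\right) - 2822}{\frac{1}{-4216 + \frac{-18 - 22}{-22}} - 29} = \frac{56 - 2822}{\frac{1}{-4216 - - \frac{20}{11}} - 29} = - \frac{2766}{\frac{1}{-4216 + \frac{20}{11}} - 29} = - \frac{2766}{\frac{1}{- \frac{46356}{11}} - 29} = - \frac{2766}{- \frac{11}{46356} - 29} = - \frac{2766}{- \frac{1344335}{46356}} = \left(-2766\right) \left(- \frac{46356}{1344335}\right) = \frac{128220696}{1344335}$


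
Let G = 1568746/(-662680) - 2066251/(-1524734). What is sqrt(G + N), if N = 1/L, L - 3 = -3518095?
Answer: I*sqrt(3122357064911110423165991479962270)/55542467121797735 ≈ 1.006*I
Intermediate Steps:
L = -3518092 (L = 3 - 3518095 = -3518092)
N = -1/3518092 (N = 1/(-3518092) = -1/3518092 ≈ -2.8424e-7)
G = -255664287721/252602681780 (G = 1568746*(-1/662680) - 2066251*(-1/1524734) = -784373/331340 + 2066251/1524734 = -255664287721/252602681780 ≈ -1.0121)
sqrt(G + N) = sqrt(-255664287721/252602681780 - 1/3518092) = sqrt(-56215671119976882/55542467121797735) = I*sqrt(3122357064911110423165991479962270)/55542467121797735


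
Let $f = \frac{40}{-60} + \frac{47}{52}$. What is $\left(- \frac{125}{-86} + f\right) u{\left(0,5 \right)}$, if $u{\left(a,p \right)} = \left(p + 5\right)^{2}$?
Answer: $\frac{283525}{1677} \approx 169.07$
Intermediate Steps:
$u{\left(a,p \right)} = \left(5 + p\right)^{2}$
$f = \frac{37}{156}$ ($f = 40 \left(- \frac{1}{60}\right) + 47 \cdot \frac{1}{52} = - \frac{2}{3} + \frac{47}{52} = \frac{37}{156} \approx 0.23718$)
$\left(- \frac{125}{-86} + f\right) u{\left(0,5 \right)} = \left(- \frac{125}{-86} + \frac{37}{156}\right) \left(5 + 5\right)^{2} = \left(\left(-125\right) \left(- \frac{1}{86}\right) + \frac{37}{156}\right) 10^{2} = \left(\frac{125}{86} + \frac{37}{156}\right) 100 = \frac{11341}{6708} \cdot 100 = \frac{283525}{1677}$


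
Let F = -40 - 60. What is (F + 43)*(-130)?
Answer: 7410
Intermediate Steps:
F = -100
(F + 43)*(-130) = (-100 + 43)*(-130) = -57*(-130) = 7410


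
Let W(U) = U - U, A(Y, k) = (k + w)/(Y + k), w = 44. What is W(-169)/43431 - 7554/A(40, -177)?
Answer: -1034898/133 ≈ -7781.2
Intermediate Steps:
A(Y, k) = (44 + k)/(Y + k) (A(Y, k) = (k + 44)/(Y + k) = (44 + k)/(Y + k))
W(U) = 0
W(-169)/43431 - 7554/A(40, -177) = 0/43431 - 7554*(40 - 177)/(44 - 177) = 0*(1/43431) - 7554/(-133/(-137)) = 0 - 7554/((-1/137*(-133))) = 0 - 7554/133/137 = 0 - 7554*137/133 = 0 - 1034898/133 = -1034898/133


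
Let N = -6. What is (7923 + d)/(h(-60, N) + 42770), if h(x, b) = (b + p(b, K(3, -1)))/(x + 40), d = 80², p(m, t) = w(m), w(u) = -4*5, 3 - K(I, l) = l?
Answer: 143230/427713 ≈ 0.33487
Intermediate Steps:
K(I, l) = 3 - l
w(u) = -20
p(m, t) = -20
d = 6400
h(x, b) = (-20 + b)/(40 + x) (h(x, b) = (b - 20)/(x + 40) = (-20 + b)/(40 + x))
(7923 + d)/(h(-60, N) + 42770) = (7923 + 6400)/((-20 - 6)/(40 - 60) + 42770) = 14323/(-26/(-20) + 42770) = 14323/(-1/20*(-26) + 42770) = 14323/(13/10 + 42770) = 14323/(427713/10) = 14323*(10/427713) = 143230/427713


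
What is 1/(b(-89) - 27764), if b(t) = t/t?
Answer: -1/27763 ≈ -3.6019e-5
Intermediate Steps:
b(t) = 1
1/(b(-89) - 27764) = 1/(1 - 27764) = 1/(-27763) = -1/27763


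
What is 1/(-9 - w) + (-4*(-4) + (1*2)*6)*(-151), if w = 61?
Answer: -295961/70 ≈ -4228.0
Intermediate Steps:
1/(-9 - w) + (-4*(-4) + (1*2)*6)*(-151) = 1/(-9 - 1*61) + (-4*(-4) + (1*2)*6)*(-151) = 1/(-9 - 61) + (16 + 2*6)*(-151) = 1/(-70) + (16 + 12)*(-151) = -1/70 + 28*(-151) = -1/70 - 4228 = -295961/70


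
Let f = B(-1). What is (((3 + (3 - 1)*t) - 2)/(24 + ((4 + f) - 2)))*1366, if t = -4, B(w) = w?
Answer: -9562/25 ≈ -382.48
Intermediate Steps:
f = -1
(((3 + (3 - 1)*t) - 2)/(24 + ((4 + f) - 2)))*1366 = (((3 + (3 - 1)*(-4)) - 2)/(24 + ((4 - 1) - 2)))*1366 = (((3 + 2*(-4)) - 2)/(24 + (3 - 2)))*1366 = (((3 - 8) - 2)/(24 + 1))*1366 = ((-5 - 2)/25)*1366 = -7*1/25*1366 = -7/25*1366 = -9562/25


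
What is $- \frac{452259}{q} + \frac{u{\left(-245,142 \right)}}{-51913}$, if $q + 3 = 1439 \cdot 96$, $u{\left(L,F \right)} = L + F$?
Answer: $- \frac{2607099216}{796812637} \approx -3.2719$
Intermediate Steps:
$u{\left(L,F \right)} = F + L$
$q = 138141$ ($q = -3 + 1439 \cdot 96 = -3 + 138144 = 138141$)
$- \frac{452259}{q} + \frac{u{\left(-245,142 \right)}}{-51913} = - \frac{452259}{138141} + \frac{142 - 245}{-51913} = \left(-452259\right) \frac{1}{138141} - - \frac{103}{51913} = - \frac{50251}{15349} + \frac{103}{51913} = - \frac{2607099216}{796812637}$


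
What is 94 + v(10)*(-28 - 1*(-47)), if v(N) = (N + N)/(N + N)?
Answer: 113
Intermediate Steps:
v(N) = 1 (v(N) = (2*N)/((2*N)) = (2*N)*(1/(2*N)) = 1)
94 + v(10)*(-28 - 1*(-47)) = 94 + 1*(-28 - 1*(-47)) = 94 + 1*(-28 + 47) = 94 + 1*19 = 94 + 19 = 113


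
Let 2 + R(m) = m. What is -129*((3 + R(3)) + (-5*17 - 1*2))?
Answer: 10707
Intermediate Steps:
R(m) = -2 + m
-129*((3 + R(3)) + (-5*17 - 1*2)) = -129*((3 + (-2 + 3)) + (-5*17 - 1*2)) = -129*((3 + 1) + (-85 - 2)) = -129*(4 - 87) = -129*(-83) = 10707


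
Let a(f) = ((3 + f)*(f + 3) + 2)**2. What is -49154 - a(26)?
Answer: -759803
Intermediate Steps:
a(f) = (2 + (3 + f)**2)**2 (a(f) = ((3 + f)*(3 + f) + 2)**2 = ((3 + f)**2 + 2)**2 = (2 + (3 + f)**2)**2)
-49154 - a(26) = -49154 - (2 + (3 + 26)**2)**2 = -49154 - (2 + 29**2)**2 = -49154 - (2 + 841)**2 = -49154 - 1*843**2 = -49154 - 1*710649 = -49154 - 710649 = -759803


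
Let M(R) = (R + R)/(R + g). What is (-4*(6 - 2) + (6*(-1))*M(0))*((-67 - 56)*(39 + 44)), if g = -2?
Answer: 163344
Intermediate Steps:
M(R) = 2*R/(-2 + R) (M(R) = (R + R)/(R - 2) = (2*R)/(-2 + R) = 2*R/(-2 + R))
(-4*(6 - 2) + (6*(-1))*M(0))*((-67 - 56)*(39 + 44)) = (-4*(6 - 2) + (6*(-1))*(2*0/(-2 + 0)))*((-67 - 56)*(39 + 44)) = (-4*4 - 12*0/(-2))*(-123*83) = (-16 - 12*0*(-1)/2)*(-10209) = (-16 - 6*0)*(-10209) = (-16 + 0)*(-10209) = -16*(-10209) = 163344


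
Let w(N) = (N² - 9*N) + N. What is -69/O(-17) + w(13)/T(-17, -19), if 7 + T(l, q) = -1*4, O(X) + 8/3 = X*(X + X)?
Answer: -114467/18986 ≈ -6.0290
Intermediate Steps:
O(X) = -8/3 + 2*X² (O(X) = -8/3 + X*(X + X) = -8/3 + X*(2*X) = -8/3 + 2*X²)
w(N) = N² - 8*N
T(l, q) = -11 (T(l, q) = -7 - 1*4 = -7 - 4 = -11)
-69/O(-17) + w(13)/T(-17, -19) = -69/(-8/3 + 2*(-17)²) + (13*(-8 + 13))/(-11) = -69/(-8/3 + 2*289) + (13*5)*(-1/11) = -69/(-8/3 + 578) + 65*(-1/11) = -69/1726/3 - 65/11 = -69*3/1726 - 65/11 = -207/1726 - 65/11 = -114467/18986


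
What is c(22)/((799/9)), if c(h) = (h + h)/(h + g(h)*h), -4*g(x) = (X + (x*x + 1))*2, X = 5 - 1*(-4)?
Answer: -3/32759 ≈ -9.1578e-5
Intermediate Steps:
X = 9 (X = 5 + 4 = 9)
g(x) = -5 - x²/2 (g(x) = -(9 + (x*x + 1))*2/4 = -(9 + (x² + 1))*2/4 = -(9 + (1 + x²))*2/4 = -(10 + x²)*2/4 = -(20 + 2*x²)/4 = -5 - x²/2)
c(h) = 2*h/(h + h*(-5 - h²/2)) (c(h) = (h + h)/(h + (-5 - h²/2)*h) = (2*h)/(h + h*(-5 - h²/2)) = 2*h/(h + h*(-5 - h²/2)))
c(22)/((799/9)) = (-4/(8 + 22²))/((799/9)) = (-4/(8 + 484))/((799*(⅑))) = (-4/492)/(799/9) = -4*1/492*(9/799) = -1/123*9/799 = -3/32759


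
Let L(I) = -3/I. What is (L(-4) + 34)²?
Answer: 19321/16 ≈ 1207.6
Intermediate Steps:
(L(-4) + 34)² = (-3/(-4) + 34)² = (-3*(-¼) + 34)² = (¾ + 34)² = (139/4)² = 19321/16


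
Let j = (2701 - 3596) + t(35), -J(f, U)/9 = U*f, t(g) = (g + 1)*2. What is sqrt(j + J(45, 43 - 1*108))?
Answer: sqrt(25502) ≈ 159.69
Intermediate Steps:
t(g) = 2 + 2*g (t(g) = (1 + g)*2 = 2 + 2*g)
J(f, U) = -9*U*f
j = -823 (j = (2701 - 3596) + (2 + 2*35) = -895 + (2 + 70) = -895 + 72 = -823)
sqrt(j + J(45, 43 - 1*108)) = sqrt(-823 - 9*(43 - 1*108)*45) = sqrt(-823 - 9*(43 - 108)*45) = sqrt(-823 - 9*(-65)*45) = sqrt(-823 + 26325) = sqrt(25502)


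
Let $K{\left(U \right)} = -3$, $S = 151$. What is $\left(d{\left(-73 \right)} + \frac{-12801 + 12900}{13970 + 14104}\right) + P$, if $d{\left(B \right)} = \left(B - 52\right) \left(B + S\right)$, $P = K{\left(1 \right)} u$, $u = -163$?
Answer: $- \frac{86664405}{9358} \approx -9261.0$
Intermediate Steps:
$P = 489$ ($P = \left(-3\right) \left(-163\right) = 489$)
$d{\left(B \right)} = \left(-52 + B\right) \left(151 + B\right)$ ($d{\left(B \right)} = \left(B - 52\right) \left(B + 151\right) = \left(-52 + B\right) \left(151 + B\right)$)
$\left(d{\left(-73 \right)} + \frac{-12801 + 12900}{13970 + 14104}\right) + P = \left(\left(-7852 + \left(-73\right)^{2} + 99 \left(-73\right)\right) + \frac{-12801 + 12900}{13970 + 14104}\right) + 489 = \left(\left(-7852 + 5329 - 7227\right) + \frac{99}{28074}\right) + 489 = \left(-9750 + 99 \cdot \frac{1}{28074}\right) + 489 = \left(-9750 + \frac{33}{9358}\right) + 489 = - \frac{91240467}{9358} + 489 = - \frac{86664405}{9358}$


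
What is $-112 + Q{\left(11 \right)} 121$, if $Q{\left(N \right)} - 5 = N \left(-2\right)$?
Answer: $-2169$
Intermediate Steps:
$Q{\left(N \right)} = 5 - 2 N$ ($Q{\left(N \right)} = 5 + N \left(-2\right) = 5 - 2 N$)
$-112 + Q{\left(11 \right)} 121 = -112 + \left(5 - 22\right) 121 = -112 - 2057 = -2169$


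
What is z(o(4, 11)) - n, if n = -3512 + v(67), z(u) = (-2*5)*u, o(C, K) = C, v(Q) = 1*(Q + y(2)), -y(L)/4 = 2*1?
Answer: 3413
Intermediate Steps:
y(L) = -8
v(Q) = -8 + Q (v(Q) = 1*(Q - 8) = 1*(-8 + Q) = -8 + Q)
z(u) = -10*u
n = -3453 (n = -3512 + (-8 + 67) = -3512 + 59 = -3453)
z(o(4, 11)) - n = -10*4 - 1*(-3453) = -40 + 3453 = 3413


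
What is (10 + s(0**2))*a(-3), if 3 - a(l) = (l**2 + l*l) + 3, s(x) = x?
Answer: -180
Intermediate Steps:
a(l) = -2*l**2 (a(l) = 3 - ((l**2 + l*l) + 3) = 3 - ((l**2 + l**2) + 3) = 3 - (2*l**2 + 3) = 3 - (3 + 2*l**2) = 3 + (-3 - 2*l**2) = -2*l**2)
(10 + s(0**2))*a(-3) = (10 + 0**2)*(-2*(-3)**2) = (10 + 0)*(-2*9) = 10*(-18) = -180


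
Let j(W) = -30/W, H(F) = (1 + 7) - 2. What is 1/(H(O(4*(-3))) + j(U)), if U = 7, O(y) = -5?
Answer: 7/12 ≈ 0.58333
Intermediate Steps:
H(F) = 6 (H(F) = 8 - 2 = 6)
1/(H(O(4*(-3))) + j(U)) = 1/(6 - 30/7) = 1/(12/7) = 7/12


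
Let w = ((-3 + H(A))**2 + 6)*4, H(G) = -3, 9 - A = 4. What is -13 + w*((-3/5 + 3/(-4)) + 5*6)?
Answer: 24001/5 ≈ 4800.2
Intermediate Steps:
A = 5 (A = 9 - 1*4 = 9 - 4 = 5)
w = 168 (w = ((-3 - 3)**2 + 6)*4 = ((-6)**2 + 6)*4 = (36 + 6)*4 = 42*4 = 168)
-13 + w*((-3/5 + 3/(-4)) + 5*6) = -13 + 168*((-3/5 + 3/(-4)) + 5*6) = -13 + 168*((-3*1/5 + 3*(-1/4)) + 30) = -13 + 168*((-3/5 - 3/4) + 30) = -13 + 168*(-27/20 + 30) = -13 + 168*(573/20) = -13 + 24066/5 = 24001/5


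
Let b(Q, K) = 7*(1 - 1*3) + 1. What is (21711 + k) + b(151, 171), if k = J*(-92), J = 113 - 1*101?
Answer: 20594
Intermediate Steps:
J = 12 (J = 113 - 101 = 12)
b(Q, K) = -13 (b(Q, K) = 7*(1 - 3) + 1 = 7*(-2) + 1 = -14 + 1 = -13)
k = -1104 (k = 12*(-92) = -1104)
(21711 + k) + b(151, 171) = (21711 - 1104) - 13 = 20607 - 13 = 20594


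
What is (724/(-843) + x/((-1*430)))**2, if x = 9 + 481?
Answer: 5247408721/1313990001 ≈ 3.9935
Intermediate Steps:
x = 490
(724/(-843) + x/((-1*430)))**2 = (724/(-843) + 490/((-1*430)))**2 = (724*(-1/843) + 490/(-430))**2 = (-724/843 + 490*(-1/430))**2 = (-724/843 - 49/43)**2 = (-72439/36249)**2 = 5247408721/1313990001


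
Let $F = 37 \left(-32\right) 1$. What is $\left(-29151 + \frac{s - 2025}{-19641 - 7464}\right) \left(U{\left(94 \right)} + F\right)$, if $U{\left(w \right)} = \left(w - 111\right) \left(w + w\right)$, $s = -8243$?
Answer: $\frac{230717255404}{1807} \approx 1.2768 \cdot 10^{8}$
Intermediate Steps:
$U{\left(w \right)} = 2 w \left(-111 + w\right)$ ($U{\left(w \right)} = \left(-111 + w\right) 2 w = 2 w \left(-111 + w\right)$)
$F = -1184$ ($F = \left(-1184\right) 1 = -1184$)
$\left(-29151 + \frac{s - 2025}{-19641 - 7464}\right) \left(U{\left(94 \right)} + F\right) = \left(-29151 + \frac{-8243 - 2025}{-19641 - 7464}\right) \left(2 \cdot 94 \left(-111 + 94\right) - 1184\right) = \left(-29151 - \frac{10268}{-27105}\right) \left(2 \cdot 94 \left(-17\right) - 1184\right) = \left(-29151 - - \frac{10268}{27105}\right) \left(-3196 - 1184\right) = \left(-29151 + \frac{10268}{27105}\right) \left(-4380\right) = \left(- \frac{790127587}{27105}\right) \left(-4380\right) = \frac{230717255404}{1807}$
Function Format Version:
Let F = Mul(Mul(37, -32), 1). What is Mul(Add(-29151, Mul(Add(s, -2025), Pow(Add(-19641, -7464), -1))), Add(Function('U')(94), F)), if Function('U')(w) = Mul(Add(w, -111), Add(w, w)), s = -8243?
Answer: Rational(230717255404, 1807) ≈ 1.2768e+8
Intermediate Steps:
Function('U')(w) = Mul(2, w, Add(-111, w)) (Function('U')(w) = Mul(Add(-111, w), Mul(2, w)) = Mul(2, w, Add(-111, w)))
F = -1184 (F = Mul(-1184, 1) = -1184)
Mul(Add(-29151, Mul(Add(s, -2025), Pow(Add(-19641, -7464), -1))), Add(Function('U')(94), F)) = Mul(Add(-29151, Mul(Add(-8243, -2025), Pow(Add(-19641, -7464), -1))), Add(Mul(2, 94, Add(-111, 94)), -1184)) = Mul(Add(-29151, Mul(-10268, Pow(-27105, -1))), Add(Mul(2, 94, -17), -1184)) = Mul(Add(-29151, Mul(-10268, Rational(-1, 27105))), Add(-3196, -1184)) = Mul(Add(-29151, Rational(10268, 27105)), -4380) = Mul(Rational(-790127587, 27105), -4380) = Rational(230717255404, 1807)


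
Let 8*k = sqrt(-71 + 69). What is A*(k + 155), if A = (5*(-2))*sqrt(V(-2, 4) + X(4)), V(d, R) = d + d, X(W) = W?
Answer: 0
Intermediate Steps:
V(d, R) = 2*d
k = I*sqrt(2)/8 (k = sqrt(-71 + 69)/8 = sqrt(-2)/8 = (I*sqrt(2))/8 = I*sqrt(2)/8 ≈ 0.17678*I)
A = 0 (A = (5*(-2))*sqrt(2*(-2) + 4) = -10*sqrt(-4 + 4) = -10*sqrt(0) = -10*0 = 0)
A*(k + 155) = 0*(I*sqrt(2)/8 + 155) = 0*(155 + I*sqrt(2)/8) = 0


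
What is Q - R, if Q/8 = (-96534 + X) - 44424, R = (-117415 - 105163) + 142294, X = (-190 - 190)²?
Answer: 107820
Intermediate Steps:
X = 144400 (X = (-380)² = 144400)
R = -80284 (R = -222578 + 142294 = -80284)
Q = 27536 (Q = 8*((-96534 + 144400) - 44424) = 8*(47866 - 44424) = 8*3442 = 27536)
Q - R = 27536 - 1*(-80284) = 27536 + 80284 = 107820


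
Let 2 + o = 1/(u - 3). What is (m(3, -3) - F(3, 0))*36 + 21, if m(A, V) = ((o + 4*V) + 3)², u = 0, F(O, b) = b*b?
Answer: 4645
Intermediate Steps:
F(O, b) = b²
o = -7/3 (o = -2 + 1/(0 - 3) = -2 + 1/(-3) = -2 - ⅓ = -7/3 ≈ -2.3333)
m(A, V) = (⅔ + 4*V)² (m(A, V) = ((-7/3 + 4*V) + 3)² = (⅔ + 4*V)²)
(m(3, -3) - F(3, 0))*36 + 21 = (4*(1 + 6*(-3))²/9 - 1*0²)*36 + 21 = (4*(1 - 18)²/9 - 1*0)*36 + 21 = ((4/9)*(-17)² + 0)*36 + 21 = ((4/9)*289 + 0)*36 + 21 = (1156/9 + 0)*36 + 21 = (1156/9)*36 + 21 = 4624 + 21 = 4645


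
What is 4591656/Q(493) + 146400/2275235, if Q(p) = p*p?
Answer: 2096535762552/110598718303 ≈ 18.956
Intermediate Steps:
Q(p) = p²
4591656/Q(493) + 146400/2275235 = 4591656/(493²) + 146400/2275235 = 4591656/243049 + 146400*(1/2275235) = 4591656*(1/243049) + 29280/455047 = 4591656/243049 + 29280/455047 = 2096535762552/110598718303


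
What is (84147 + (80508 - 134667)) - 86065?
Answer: -56077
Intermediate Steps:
(84147 + (80508 - 134667)) - 86065 = (84147 - 54159) - 86065 = 29988 - 86065 = -56077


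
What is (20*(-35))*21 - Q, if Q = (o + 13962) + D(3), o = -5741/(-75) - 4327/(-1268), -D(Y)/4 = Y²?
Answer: -2729936713/95100 ≈ -28706.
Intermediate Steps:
D(Y) = -4*Y²
o = 7604113/95100 (o = -5741*(-1/75) - 4327*(-1/1268) = 5741/75 + 4327/1268 = 7604113/95100 ≈ 79.959)
Q = 1331966713/95100 (Q = (7604113/95100 + 13962) - 4*3² = 1335390313/95100 - 4*9 = 1335390313/95100 - 36 = 1331966713/95100 ≈ 14006.)
(20*(-35))*21 - Q = (20*(-35))*21 - 1*1331966713/95100 = -700*21 - 1331966713/95100 = -14700 - 1331966713/95100 = -2729936713/95100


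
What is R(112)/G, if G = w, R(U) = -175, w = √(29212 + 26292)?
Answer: -175*√3469/13876 ≈ -0.74281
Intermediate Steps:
w = 4*√3469 (w = √55504 = 4*√3469 ≈ 235.59)
G = 4*√3469 ≈ 235.59
R(112)/G = -175*√3469/13876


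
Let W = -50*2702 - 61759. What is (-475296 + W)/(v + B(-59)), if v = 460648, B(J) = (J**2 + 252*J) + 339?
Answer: -134431/89920 ≈ -1.4950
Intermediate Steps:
B(J) = 339 + J**2 + 252*J
W = -196859 (W = -135100 - 61759 = -196859)
(-475296 + W)/(v + B(-59)) = (-475296 - 196859)/(460648 + (339 + (-59)**2 + 252*(-59))) = -672155/(460648 + (339 + 3481 - 14868)) = -672155/(460648 - 11048) = -672155/449600 = -672155*1/449600 = -134431/89920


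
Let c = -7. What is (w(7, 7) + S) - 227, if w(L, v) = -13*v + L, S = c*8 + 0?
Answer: -367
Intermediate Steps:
S = -56 (S = -7*8 + 0 = -56 + 0 = -56)
w(L, v) = L - 13*v
(w(7, 7) + S) - 227 = ((7 - 13*7) - 56) - 227 = ((7 - 91) - 56) - 227 = (-84 - 56) - 227 = -140 - 227 = -367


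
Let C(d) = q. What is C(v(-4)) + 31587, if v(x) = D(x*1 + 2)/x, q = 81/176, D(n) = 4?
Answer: 5559393/176 ≈ 31587.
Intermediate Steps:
q = 81/176 (q = 81*(1/176) = 81/176 ≈ 0.46023)
v(x) = 4/x
C(d) = 81/176
C(v(-4)) + 31587 = 81/176 + 31587 = 5559393/176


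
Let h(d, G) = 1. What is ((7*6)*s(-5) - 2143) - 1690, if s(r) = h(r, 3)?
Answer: -3791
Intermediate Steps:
s(r) = 1
((7*6)*s(-5) - 2143) - 1690 = ((7*6)*1 - 2143) - 1690 = (42*1 - 2143) - 1690 = (42 - 2143) - 1690 = -2101 - 1690 = -3791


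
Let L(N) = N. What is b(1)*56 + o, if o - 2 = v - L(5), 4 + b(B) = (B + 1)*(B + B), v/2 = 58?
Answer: 113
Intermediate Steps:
v = 116 (v = 2*58 = 116)
b(B) = -4 + 2*B*(1 + B) (b(B) = -4 + (B + 1)*(B + B) = -4 + (1 + B)*(2*B) = -4 + 2*B*(1 + B))
o = 113 (o = 2 + (116 - 1*5) = 2 + (116 - 5) = 2 + 111 = 113)
b(1)*56 + o = (-4 + 2*1 + 2*1²)*56 + 113 = (-4 + 2 + 2*1)*56 + 113 = (-4 + 2 + 2)*56 + 113 = 0*56 + 113 = 0 + 113 = 113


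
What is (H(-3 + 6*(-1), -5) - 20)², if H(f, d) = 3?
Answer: 289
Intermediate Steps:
(H(-3 + 6*(-1), -5) - 20)² = (3 - 20)² = (-17)² = 289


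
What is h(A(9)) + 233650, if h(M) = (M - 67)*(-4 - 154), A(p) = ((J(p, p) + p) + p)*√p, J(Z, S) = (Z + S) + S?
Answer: 222906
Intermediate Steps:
J(Z, S) = Z + 2*S (J(Z, S) = (S + Z) + S = Z + 2*S)
A(p) = 5*p^(3/2) (A(p) = (((p + 2*p) + p) + p)*√p = ((3*p + p) + p)*√p = (4*p + p)*√p = (5*p)*√p = 5*p^(3/2))
h(M) = 10586 - 158*M (h(M) = (-67 + M)*(-158) = 10586 - 158*M)
h(A(9)) + 233650 = (10586 - 790*9^(3/2)) + 233650 = (10586 - 790*27) + 233650 = (10586 - 158*135) + 233650 = (10586 - 21330) + 233650 = -10744 + 233650 = 222906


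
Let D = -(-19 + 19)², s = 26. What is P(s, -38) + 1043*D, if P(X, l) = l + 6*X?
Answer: 118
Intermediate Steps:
D = 0 (D = -1*0² = -1*0 = 0)
P(s, -38) + 1043*D = (-38 + 6*26) + 1043*0 = (-38 + 156) + 0 = 118 + 0 = 118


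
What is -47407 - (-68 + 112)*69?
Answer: -50443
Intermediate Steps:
-47407 - (-68 + 112)*69 = -47407 - 44*69 = -47407 - 1*3036 = -47407 - 3036 = -50443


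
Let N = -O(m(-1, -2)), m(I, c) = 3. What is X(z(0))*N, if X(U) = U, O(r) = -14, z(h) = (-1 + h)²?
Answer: 14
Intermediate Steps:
N = 14 (N = -1*(-14) = 14)
X(z(0))*N = (-1 + 0)²*14 = (-1)²*14 = 1*14 = 14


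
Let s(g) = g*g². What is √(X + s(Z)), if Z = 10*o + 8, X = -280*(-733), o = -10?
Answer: 2*I*√143362 ≈ 757.26*I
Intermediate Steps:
X = 205240
Z = -92 (Z = 10*(-10) + 8 = -100 + 8 = -92)
s(g) = g³
√(X + s(Z)) = √(205240 + (-92)³) = √(205240 - 778688) = √(-573448) = 2*I*√143362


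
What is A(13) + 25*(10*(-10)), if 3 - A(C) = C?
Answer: -2510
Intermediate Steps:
A(C) = 3 - C
A(13) + 25*(10*(-10)) = (3 - 1*13) + 25*(10*(-10)) = (3 - 13) + 25*(-100) = -10 - 2500 = -2510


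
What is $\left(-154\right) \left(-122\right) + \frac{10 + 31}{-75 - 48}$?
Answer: $\frac{56363}{3} \approx 18788.0$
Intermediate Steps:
$\left(-154\right) \left(-122\right) + \frac{10 + 31}{-75 - 48} = 18788 + \frac{41}{-123} = 18788 + 41 \left(- \frac{1}{123}\right) = 18788 - \frac{1}{3} = \frac{56363}{3}$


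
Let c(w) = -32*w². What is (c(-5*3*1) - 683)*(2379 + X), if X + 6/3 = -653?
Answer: -13590292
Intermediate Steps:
X = -655 (X = -2 - 653 = -655)
(c(-5*3*1) - 683)*(2379 + X) = (-32*(-5*3*1)² - 683)*(2379 - 655) = (-32*(-15*1)² - 683)*1724 = (-32*(-15)² - 683)*1724 = (-32*225 - 683)*1724 = (-7200 - 683)*1724 = -7883*1724 = -13590292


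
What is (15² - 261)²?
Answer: 1296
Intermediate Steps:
(15² - 261)² = (225 - 261)² = (-36)² = 1296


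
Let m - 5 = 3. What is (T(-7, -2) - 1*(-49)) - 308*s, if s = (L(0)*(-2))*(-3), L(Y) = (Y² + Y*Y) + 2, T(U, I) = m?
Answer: -3639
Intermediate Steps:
m = 8 (m = 5 + 3 = 8)
T(U, I) = 8
L(Y) = 2 + 2*Y² (L(Y) = (Y² + Y²) + 2 = 2*Y² + 2 = 2 + 2*Y²)
s = 12 (s = ((2 + 2*0²)*(-2))*(-3) = ((2 + 2*0)*(-2))*(-3) = ((2 + 0)*(-2))*(-3) = (2*(-2))*(-3) = -4*(-3) = 12)
(T(-7, -2) - 1*(-49)) - 308*s = (8 - 1*(-49)) - 308*12 = (8 + 49) - 3696 = 57 - 3696 = -3639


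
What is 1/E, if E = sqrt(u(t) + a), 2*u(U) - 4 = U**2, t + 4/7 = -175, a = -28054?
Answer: -7*I*sqrt(2477310)/1238655 ≈ -0.0088948*I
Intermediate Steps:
t = -1229/7 (t = -4/7 - 175 = -1229/7 ≈ -175.57)
u(U) = 2 + U**2/2
E = I*sqrt(2477310)/14 (E = sqrt((2 + (-1229/7)**2/2) - 28054) = sqrt((2 + (1/2)*(1510441/49)) - 28054) = sqrt((2 + 1510441/98) - 28054) = sqrt(1510637/98 - 28054) = sqrt(-1238655/98) = I*sqrt(2477310)/14 ≈ 112.42*I)
1/E = 1/(I*sqrt(2477310)/14) = -7*I*sqrt(2477310)/1238655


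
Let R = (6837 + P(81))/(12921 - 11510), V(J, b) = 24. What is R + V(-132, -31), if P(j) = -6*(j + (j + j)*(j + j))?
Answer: -6897/83 ≈ -83.096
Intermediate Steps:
P(j) = -24*j**2 - 6*j (P(j) = -6*(j + (2*j)*(2*j)) = -6*(j + 4*j**2) = -24*j**2 - 6*j)
R = -8889/83 (R = (6837 - 6*81*(1 + 4*81))/(12921 - 11510) = (6837 - 6*81*(1 + 324))/1411 = (6837 - 6*81*325)*(1/1411) = (6837 - 157950)*(1/1411) = -151113*1/1411 = -8889/83 ≈ -107.10)
R + V(-132, -31) = -8889/83 + 24 = -6897/83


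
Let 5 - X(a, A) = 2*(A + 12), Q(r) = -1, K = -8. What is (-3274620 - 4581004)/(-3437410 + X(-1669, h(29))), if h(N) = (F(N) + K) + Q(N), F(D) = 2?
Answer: 7855624/3437415 ≈ 2.2853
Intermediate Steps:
h(N) = -7 (h(N) = (2 - 8) - 1 = -6 - 1 = -7)
X(a, A) = -19 - 2*A (X(a, A) = 5 - 2*(A + 12) = 5 - 2*(12 + A) = 5 - (24 + 2*A) = 5 + (-24 - 2*A) = -19 - 2*A)
(-3274620 - 4581004)/(-3437410 + X(-1669, h(29))) = (-3274620 - 4581004)/(-3437410 + (-19 - 2*(-7))) = -7855624/(-3437410 + (-19 + 14)) = -7855624/(-3437410 - 5) = -7855624/(-3437415) = -7855624*(-1/3437415) = 7855624/3437415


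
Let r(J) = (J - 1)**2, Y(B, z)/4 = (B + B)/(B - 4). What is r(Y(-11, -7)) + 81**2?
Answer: 1481554/225 ≈ 6584.7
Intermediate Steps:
Y(B, z) = 8*B/(-4 + B) (Y(B, z) = 4*((B + B)/(B - 4)) = 4*((2*B)/(-4 + B)) = 4*(2*B/(-4 + B)) = 8*B/(-4 + B))
r(J) = (-1 + J)**2
r(Y(-11, -7)) + 81**2 = (-1 + 8*(-11)/(-4 - 11))**2 + 81**2 = (-1 + 8*(-11)/(-15))**2 + 6561 = (-1 + 8*(-11)*(-1/15))**2 + 6561 = (-1 + 88/15)**2 + 6561 = (73/15)**2 + 6561 = 5329/225 + 6561 = 1481554/225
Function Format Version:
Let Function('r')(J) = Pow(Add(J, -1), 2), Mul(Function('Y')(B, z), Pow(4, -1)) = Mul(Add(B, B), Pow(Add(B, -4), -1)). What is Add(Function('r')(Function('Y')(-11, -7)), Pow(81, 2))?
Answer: Rational(1481554, 225) ≈ 6584.7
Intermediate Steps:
Function('Y')(B, z) = Mul(8, B, Pow(Add(-4, B), -1)) (Function('Y')(B, z) = Mul(4, Mul(Add(B, B), Pow(Add(B, -4), -1))) = Mul(4, Mul(Mul(2, B), Pow(Add(-4, B), -1))) = Mul(4, Mul(2, B, Pow(Add(-4, B), -1))) = Mul(8, B, Pow(Add(-4, B), -1)))
Function('r')(J) = Pow(Add(-1, J), 2)
Add(Function('r')(Function('Y')(-11, -7)), Pow(81, 2)) = Add(Pow(Add(-1, Mul(8, -11, Pow(Add(-4, -11), -1))), 2), Pow(81, 2)) = Add(Pow(Add(-1, Mul(8, -11, Pow(-15, -1))), 2), 6561) = Add(Pow(Add(-1, Mul(8, -11, Rational(-1, 15))), 2), 6561) = Add(Pow(Add(-1, Rational(88, 15)), 2), 6561) = Add(Pow(Rational(73, 15), 2), 6561) = Add(Rational(5329, 225), 6561) = Rational(1481554, 225)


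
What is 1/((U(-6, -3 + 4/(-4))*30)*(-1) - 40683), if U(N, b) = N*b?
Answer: -1/41403 ≈ -2.4153e-5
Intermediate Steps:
1/((U(-6, -3 + 4/(-4))*30)*(-1) - 40683) = 1/((-6*(-3 + 4/(-4))*30)*(-1) - 40683) = 1/((-6*(-3 + 4*(-¼))*30)*(-1) - 40683) = 1/((-6*(-3 - 1)*30)*(-1) - 40683) = 1/((-6*(-4)*30)*(-1) - 40683) = 1/((24*30)*(-1) - 40683) = 1/(720*(-1) - 40683) = 1/(-720 - 40683) = 1/(-41403) = -1/41403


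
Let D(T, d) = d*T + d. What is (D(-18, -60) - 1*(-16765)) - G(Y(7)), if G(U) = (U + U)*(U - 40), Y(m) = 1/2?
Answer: 35649/2 ≈ 17825.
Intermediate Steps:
D(T, d) = d + T*d (D(T, d) = T*d + d = d + T*d)
Y(m) = 1/2
G(U) = 2*U*(-40 + U) (G(U) = (2*U)*(-40 + U) = 2*U*(-40 + U))
(D(-18, -60) - 1*(-16765)) - G(Y(7)) = (-60*(1 - 18) - 1*(-16765)) - 2*(-40 + 1/2)/2 = (-60*(-17) + 16765) - 2*(-79)/(2*2) = (1020 + 16765) - 1*(-79/2) = 17785 + 79/2 = 35649/2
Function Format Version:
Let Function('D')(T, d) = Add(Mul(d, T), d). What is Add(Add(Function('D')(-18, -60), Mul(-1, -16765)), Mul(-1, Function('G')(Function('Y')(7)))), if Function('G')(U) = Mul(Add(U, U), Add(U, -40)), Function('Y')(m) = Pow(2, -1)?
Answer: Rational(35649, 2) ≈ 17825.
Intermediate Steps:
Function('D')(T, d) = Add(d, Mul(T, d)) (Function('D')(T, d) = Add(Mul(T, d), d) = Add(d, Mul(T, d)))
Function('Y')(m) = Rational(1, 2)
Function('G')(U) = Mul(2, U, Add(-40, U)) (Function('G')(U) = Mul(Mul(2, U), Add(-40, U)) = Mul(2, U, Add(-40, U)))
Add(Add(Function('D')(-18, -60), Mul(-1, -16765)), Mul(-1, Function('G')(Function('Y')(7)))) = Add(Add(Mul(-60, Add(1, -18)), Mul(-1, -16765)), Mul(-1, Mul(2, Rational(1, 2), Add(-40, Rational(1, 2))))) = Add(Add(Mul(-60, -17), 16765), Mul(-1, Mul(2, Rational(1, 2), Rational(-79, 2)))) = Add(Add(1020, 16765), Mul(-1, Rational(-79, 2))) = Add(17785, Rational(79, 2)) = Rational(35649, 2)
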